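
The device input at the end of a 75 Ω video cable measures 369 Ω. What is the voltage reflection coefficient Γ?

Γ = 0.662

Γ = (Z_L − Z_0)/(Z_L + Z_0) = (369 − 75)/(369 + 75) = 294/444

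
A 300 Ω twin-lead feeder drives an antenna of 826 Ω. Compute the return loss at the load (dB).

RL ≈ 6.61 dB

Γ = (826 − 300)/(826 + 300) = 0.467
RL = −20·log₁₀|Γ| = −20·log₁₀(0.467)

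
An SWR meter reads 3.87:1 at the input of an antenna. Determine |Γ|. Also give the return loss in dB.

|Γ| = (S − 1)/(S + 1) = (3.87 − 1)/(3.87 + 1) = 2.87/4.87
RL = −20·log₁₀|Γ| = −20·log₁₀(0.589)

|Γ| ≈ 0.589; return loss ≈ 4.59 dB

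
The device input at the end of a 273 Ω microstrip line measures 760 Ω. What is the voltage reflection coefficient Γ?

Γ = 0.471

Γ = (Z_L − Z_0)/(Z_L + Z_0) = (760 − 273)/(760 + 273) = 487/1033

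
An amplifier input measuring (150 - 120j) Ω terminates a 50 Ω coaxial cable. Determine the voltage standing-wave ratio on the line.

Γ = (Z_L − Z_0)/(Z_L + Z_0) = (100 − j120)/(200 − j120)
|Γ| = 156/233 = 0.67
VSWR = (1 + |Γ|)/(1 − |Γ|) = 1.67/0.33

VSWR ≈ 5.06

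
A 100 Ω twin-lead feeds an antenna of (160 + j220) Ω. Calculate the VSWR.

Γ = (Z_L − Z_0)/(Z_L + Z_0) = (60 + j220)/(260 + j220)
|Γ| = 228/341 = 0.67
VSWR = (1 + |Γ|)/(1 − |Γ|) = 1.67/0.33

VSWR ≈ 5.05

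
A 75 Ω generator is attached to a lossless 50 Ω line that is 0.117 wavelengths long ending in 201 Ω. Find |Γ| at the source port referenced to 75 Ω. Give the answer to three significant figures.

βl = 2π × 0.117 = 42.1°
tan(βl) = 0.904
Z_in = Z_0·(Z_L + jZ_0·tanβl)/(Z_0 + jZ_L·tanβl) = 25.7 − j48.2 Ω
Γ_s = (Z_in − Z_s)/(Z_in + Z_s) = (-49.3 − j48.2)/(101 − j48.2), |Γ_s| = 0.618

|Γ| ≈ 0.618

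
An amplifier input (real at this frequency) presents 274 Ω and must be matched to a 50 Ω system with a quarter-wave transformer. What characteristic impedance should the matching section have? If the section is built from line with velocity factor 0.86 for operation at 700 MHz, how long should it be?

Z_qwt = √(Z_0·R_L) = √(50 × 274) = √13700
λ = 0.86·c/f = 0.369 m, so l = λ/4 = 0.0921 m

Z_qwt ≈ 117 Ω; length ≈ 9.21 cm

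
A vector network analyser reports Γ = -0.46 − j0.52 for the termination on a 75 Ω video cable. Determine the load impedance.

Z_L ≈ 16.2 − j32.5 Ω

Z_L = Z_0·(1 + Γ)/(1 − Γ) = 75·(0.54 − j0.52)/(1.46 + j0.52)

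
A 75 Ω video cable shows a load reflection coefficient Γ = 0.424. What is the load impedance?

Z_L = Z_0·(1 + Γ)/(1 − Γ) = 75·(1.42)/(0.576)

Z_L ≈ 185 Ω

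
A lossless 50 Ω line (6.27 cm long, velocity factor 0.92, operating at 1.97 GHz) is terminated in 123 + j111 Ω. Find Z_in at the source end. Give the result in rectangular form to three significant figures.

λ = v/f = 0.92·c / 1.97 GHz = 0.14 m
βl = 2π·l/λ = 2π × 0.448 = 161°
tan(βl) = tan(161°) = -0.342
Z_in = Z_0·(Z_L + jZ_0·tanβl)/(Z_0 + jZ_L·tanβl)
     = 50·(123 + j93.9)/(88 − j42.1)

Z_in ≈ 36.1 + j70.6 Ω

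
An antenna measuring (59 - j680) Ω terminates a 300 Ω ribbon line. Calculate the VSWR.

Γ = (Z_L − Z_0)/(Z_L + Z_0) = (-241 − j680)/(359 − j680)
|Γ| = 721/769 = 0.938
VSWR = (1 + |Γ|)/(1 − |Γ|) = 1.94/0.0618

VSWR ≈ 31.4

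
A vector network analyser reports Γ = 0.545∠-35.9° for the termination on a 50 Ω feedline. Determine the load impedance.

Z_L ≈ 84.9 − j77.2 Ω

Z_L = Z_0·(1 + Γ)/(1 − Γ) = 50·(1.44 − j0.32)/(0.559 + j0.32)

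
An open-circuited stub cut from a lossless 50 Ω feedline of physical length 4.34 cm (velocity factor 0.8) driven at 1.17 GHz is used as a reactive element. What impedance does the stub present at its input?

λ = v/f = 0.8·c / 1.17 GHz = 0.205 m
βl = 2π·l/λ = 2π × 0.212 = 76.2°
tan(βl) = 4.06
For an open-circuited stub, Z_in = −jZ_0·cot(βl) = −jZ_0/tan(βl)

Z_in ≈ −j12.3 Ω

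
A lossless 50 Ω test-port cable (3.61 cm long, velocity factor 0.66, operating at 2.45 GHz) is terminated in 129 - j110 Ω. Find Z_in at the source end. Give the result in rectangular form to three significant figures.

λ = v/f = 0.66·c / 2.45 GHz = 0.0808 m
βl = 2π·l/λ = 2π × 0.447 = 161°
tan(βl) = tan(161°) = -0.348
Z_in = Z_0·(Z_L + jZ_0·tanβl)/(Z_0 + jZ_L·tanβl)
     = 50·(129 − j127)/(11.7 − j44.9)

Z_in ≈ 168 + j99.8 Ω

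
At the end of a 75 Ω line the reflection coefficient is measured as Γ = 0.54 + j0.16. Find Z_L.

Z_L ≈ 216 + j101 Ω

Z_L = Z_0·(1 + Γ)/(1 − Γ) = 75·(1.54 + j0.16)/(0.46 − j0.16)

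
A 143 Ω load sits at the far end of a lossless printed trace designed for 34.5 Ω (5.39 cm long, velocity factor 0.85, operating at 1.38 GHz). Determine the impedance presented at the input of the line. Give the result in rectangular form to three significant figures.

λ = v/f = 0.85·c / 1.38 GHz = 0.185 m
βl = 2π·l/λ = 2π × 0.292 = 105°
tan(βl) = tan(105°) = -3.73
Z_in = Z_0·(Z_L + jZ_0·tanβl)/(Z_0 + jZ_L·tanβl)
     = 34.5·(143 − j129)/(34.5 − j533)

Z_in ≈ 8.88 + j8.68 Ω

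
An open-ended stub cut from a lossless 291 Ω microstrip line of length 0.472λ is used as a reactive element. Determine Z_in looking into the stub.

βl = 2π × 0.472 = 170°
tan(βl) = -0.178
For an open-ended stub, Z_in = −jZ_0·cot(βl) = −jZ_0/tan(βl)

Z_in ≈ +j1640 Ω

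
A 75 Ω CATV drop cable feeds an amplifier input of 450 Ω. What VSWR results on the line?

For a purely resistive load, VSWR = R_L/Z_0 or Z_0/R_L (whichever > 1) = 450/75

VSWR ≈ 6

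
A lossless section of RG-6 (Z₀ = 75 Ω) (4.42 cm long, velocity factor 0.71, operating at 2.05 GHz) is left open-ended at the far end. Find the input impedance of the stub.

λ = v/f = 0.71·c / 2.05 GHz = 0.104 m
βl = 2π·l/λ = 2π × 0.425 = 153°
tan(βl) = -0.506
For an open-ended stub, Z_in = −jZ_0·cot(βl) = −jZ_0/tan(βl)

Z_in ≈ +j148 Ω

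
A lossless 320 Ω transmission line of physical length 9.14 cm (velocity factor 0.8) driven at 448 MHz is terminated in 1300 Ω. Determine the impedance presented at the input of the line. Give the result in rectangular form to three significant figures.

λ = v/f = 0.8·c / 448 MHz = 0.536 m
βl = 2π·l/λ = 2π × 0.171 = 61.4°
tan(βl) = tan(61.4°) = 1.84
Z_in = Z_0·(Z_L + jZ_0·tanβl)/(Z_0 + jZ_L·tanβl)
     = 320·(1300 + j587)/(320 + j2390)

Z_in ≈ 100 − j161 Ω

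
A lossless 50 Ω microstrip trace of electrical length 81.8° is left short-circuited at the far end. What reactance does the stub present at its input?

X_in ≈ 347 Ω (inductive)

tan(βl) = 6.94
For a short-circuited stub, Z_in = jZ_0·tan(βl)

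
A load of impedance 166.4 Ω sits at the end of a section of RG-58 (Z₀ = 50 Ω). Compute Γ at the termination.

Γ = (Z_L − Z_0)/(Z_L + Z_0) = (166.4 − 50)/(166.4 + 50) = 116.4/216.4

Γ = 0.538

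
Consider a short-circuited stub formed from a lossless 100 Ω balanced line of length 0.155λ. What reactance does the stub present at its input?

βl = 2π × 0.155 = 55.8°
tan(βl) = 1.47
For a short-circuited stub, Z_in = jZ_0·tan(βl)

X_in ≈ 147 Ω (inductive)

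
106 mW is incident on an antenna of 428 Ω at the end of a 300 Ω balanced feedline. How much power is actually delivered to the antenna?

Γ = (428 − 300)/(428 + 300) = 0.176
|Γ|² = 0.0309
P_refl = |Γ|²·P_inc = 3.28 mW, P_del = (1 − |Γ|²)·P_inc = 103 mW

P_delivered ≈ 103 mW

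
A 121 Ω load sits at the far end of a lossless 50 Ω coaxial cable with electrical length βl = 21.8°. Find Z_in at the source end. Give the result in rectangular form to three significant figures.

Z_in ≈ 72.5 − j50.1 Ω

tan(βl) = tan(21.8°) = 0.4
Z_in = Z_0·(Z_L + jZ_0·tanβl)/(Z_0 + jZ_L·tanβl)
     = 50·(121 + j20)/(50 + j48.4)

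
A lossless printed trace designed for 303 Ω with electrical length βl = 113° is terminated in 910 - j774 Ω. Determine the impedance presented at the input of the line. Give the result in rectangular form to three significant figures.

tan(βl) = tan(113°) = -2.36
Z_in = Z_0·(Z_L + jZ_0·tanβl)/(Z_0 + jZ_L·tanβl)
     = 303·(910 − j1490)/(-1520 − j2140)

Z_in ≈ 79.2 + j185 Ω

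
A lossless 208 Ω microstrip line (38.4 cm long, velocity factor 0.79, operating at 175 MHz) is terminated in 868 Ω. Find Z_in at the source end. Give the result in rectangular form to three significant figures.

Z_in ≈ 52 + j41.8 Ω

λ = v/f = 0.79·c / 175 MHz = 1.35 m
βl = 2π·l/λ = 2π × 0.284 = 102°
tan(βl) = tan(102°) = -4.67
Z_in = Z_0·(Z_L + jZ_0·tanβl)/(Z_0 + jZ_L·tanβl)
     = 208·(868 − j972)/(208 − j4060)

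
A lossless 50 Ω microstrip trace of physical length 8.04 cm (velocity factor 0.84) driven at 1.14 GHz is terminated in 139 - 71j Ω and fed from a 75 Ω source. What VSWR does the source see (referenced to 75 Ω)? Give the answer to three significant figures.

λ = v/f = 0.84·c / 1.14 GHz = 0.221 m
βl = 2π·l/λ = 2π × 0.364 = 131°
tan(βl) = -1.15
Z_in = Z_0·(Z_L + jZ_0·tanβl)/(Z_0 + jZ_L·tanβl) = 30.3 + j49.4 Ω
Γ_s = (Z_in − Z_s)/(Z_in + Z_s) = (-44.7 + j49.4)/(105 + j49.4), |Γ_s| = 0.573
VSWR = (1 + |Γ_s|)/(1 − |Γ_s|)

VSWR ≈ 3.68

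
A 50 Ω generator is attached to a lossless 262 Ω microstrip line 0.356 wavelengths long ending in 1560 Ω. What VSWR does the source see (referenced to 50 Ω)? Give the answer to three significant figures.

βl = 2π × 0.356 = 128°
tan(βl) = -1.27
Z_in = Z_0·(Z_L + jZ_0·tanβl)/(Z_0 + jZ_L·tanβl) = 70 + j197 Ω
Γ_s = (Z_in − Z_s)/(Z_in + Z_s) = (20 + j197)/(120 + j197), |Γ_s| = 0.858
VSWR = (1 + |Γ_s|)/(1 − |Γ_s|)

VSWR ≈ 13.1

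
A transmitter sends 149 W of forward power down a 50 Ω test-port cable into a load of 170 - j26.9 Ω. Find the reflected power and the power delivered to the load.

|Γ| = |(120 − j26.9)/(220 − j26.9)| = 0.555
|Γ|² = 0.308
P_refl = |Γ|²·P_inc = 45.9 W, P_del = (1 − |Γ|²)·P_inc = 103 W

P_reflected ≈ 45.9 W; P_delivered ≈ 103 W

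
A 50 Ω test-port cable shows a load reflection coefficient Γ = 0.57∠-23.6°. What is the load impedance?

Z_L = Z_0·(1 + Γ)/(1 − Γ) = 50·(1.52 − j0.228)/(0.478 + j0.228)

Z_L ≈ 120 − j81.4 Ω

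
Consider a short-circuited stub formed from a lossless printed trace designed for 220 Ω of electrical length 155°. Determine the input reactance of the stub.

tan(βl) = -0.466
For a short-circuited stub, Z_in = jZ_0·tan(βl)

X_in ≈ -103 Ω (capacitive)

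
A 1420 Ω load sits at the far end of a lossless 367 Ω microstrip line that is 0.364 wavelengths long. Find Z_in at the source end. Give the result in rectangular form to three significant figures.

Z_in ≈ 159 + j284 Ω

βl = 2π × 0.364 = 131°
tan(βl) = tan(131°) = -1.15
Z_in = Z_0·(Z_L + jZ_0·tanβl)/(Z_0 + jZ_L·tanβl)
     = 367·(1420 − j422)/(367 − j1630)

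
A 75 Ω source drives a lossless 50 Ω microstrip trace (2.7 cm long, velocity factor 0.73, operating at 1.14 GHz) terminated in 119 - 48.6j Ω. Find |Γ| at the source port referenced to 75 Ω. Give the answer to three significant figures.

λ = v/f = 0.73·c / 1.14 GHz = 0.192 m
βl = 2π·l/λ = 2π × 0.141 = 50.6°
tan(βl) = 1.22
Z_in = Z_0·(Z_L + jZ_0·tanβl)/(Z_0 + jZ_L·tanβl) = 22.4 − j24.2 Ω
Γ_s = (Z_in − Z_s)/(Z_in + Z_s) = (-52.6 − j24.2)/(97.4 − j24.2), |Γ_s| = 0.576

|Γ| ≈ 0.576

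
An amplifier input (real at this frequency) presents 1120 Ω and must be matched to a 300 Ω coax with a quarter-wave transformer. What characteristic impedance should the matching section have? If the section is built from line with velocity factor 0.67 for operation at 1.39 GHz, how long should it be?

Z_qwt ≈ 580 Ω; length ≈ 3.62 cm

Z_qwt = √(Z_0·R_L) = √(300 × 1120) = √336000
λ = 0.67·c/f = 0.145 m, so l = λ/4 = 0.0362 m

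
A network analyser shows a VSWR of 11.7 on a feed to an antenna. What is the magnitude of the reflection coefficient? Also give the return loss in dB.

|Γ| = (S − 1)/(S + 1) = (11.7 − 1)/(11.7 + 1) = 10.7/12.7
RL = −20·log₁₀|Γ| = −20·log₁₀(0.843)

|Γ| ≈ 0.843; return loss ≈ 1.49 dB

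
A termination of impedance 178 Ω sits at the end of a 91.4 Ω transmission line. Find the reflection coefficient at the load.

Γ = 0.321

Γ = (Z_L − Z_0)/(Z_L + Z_0) = (178 − 91.4)/(178 + 91.4) = 86.6/269.4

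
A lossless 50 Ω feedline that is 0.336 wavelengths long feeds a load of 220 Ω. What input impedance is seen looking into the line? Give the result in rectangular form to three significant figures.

βl = 2π × 0.336 = 121°
tan(βl) = tan(121°) = -1.67
Z_in = Z_0·(Z_L + jZ_0·tanβl)/(Z_0 + jZ_L·tanβl)
     = 50·(220 − j83.3)/(50 − j367)

Z_in ≈ 15.2 + j27.9 Ω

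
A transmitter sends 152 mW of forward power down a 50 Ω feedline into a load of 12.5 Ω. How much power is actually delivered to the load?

P_delivered ≈ 97.3 mW

Γ = (12.5 − 50)/(12.5 + 50) = -0.6
|Γ|² = 0.36
P_refl = |Γ|²·P_inc = 54.7 mW, P_del = (1 − |Γ|²)·P_inc = 97.3 mW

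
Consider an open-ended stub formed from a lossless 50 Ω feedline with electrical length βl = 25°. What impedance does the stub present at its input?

Z_in ≈ −j107 Ω

tan(βl) = 0.466
For an open-ended stub, Z_in = −jZ_0·cot(βl) = −jZ_0/tan(βl)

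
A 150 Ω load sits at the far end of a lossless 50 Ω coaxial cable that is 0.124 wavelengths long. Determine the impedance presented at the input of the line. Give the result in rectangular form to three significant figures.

βl = 2π × 0.124 = 44.6°
tan(βl) = tan(44.6°) = 0.988
Z_in = Z_0·(Z_L + jZ_0·tanβl)/(Z_0 + jZ_L·tanβl)
     = 50·(150 + j49.4)/(50 + j148)

Z_in ≈ 30.3 − j40.4 Ω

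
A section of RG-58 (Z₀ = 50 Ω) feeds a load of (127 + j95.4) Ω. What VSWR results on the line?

VSWR ≈ 4.12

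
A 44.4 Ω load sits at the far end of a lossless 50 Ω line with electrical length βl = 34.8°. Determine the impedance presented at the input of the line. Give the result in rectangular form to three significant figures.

tan(βl) = tan(34.8°) = 0.695
Z_in = Z_0·(Z_L + jZ_0·tanβl)/(Z_0 + jZ_L·tanβl)
     = 50·(44.4 + j34.8)/(50 + j30.9)

Z_in ≈ 47.7 + j5.32 Ω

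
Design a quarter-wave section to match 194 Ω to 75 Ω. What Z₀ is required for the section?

Z_qwt = √(Z_0·R_L) = √(75 × 194) = √14550

Z_qwt ≈ 121 Ω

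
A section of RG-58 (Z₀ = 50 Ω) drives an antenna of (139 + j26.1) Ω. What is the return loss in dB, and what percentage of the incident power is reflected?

Γ = (89 + j26.1)/(189 + j26.1), |Γ| = 0.486
RL = −20·log₁₀(0.486) = 6.27 dB
P_refl/P_inc = |Γ|² = 0.236

RL ≈ 6.27 dB; 23.6% of incident power reflected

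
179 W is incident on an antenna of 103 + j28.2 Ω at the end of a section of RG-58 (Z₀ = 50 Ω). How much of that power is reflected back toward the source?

P_reflected ≈ 26.7 W

|Γ| = |(53 + j28.2)/(153 + j28.2)| = 0.386
|Γ|² = 0.149
P_refl = |Γ|²·P_inc = 26.7 W, P_del = (1 − |Γ|²)·P_inc = 152 W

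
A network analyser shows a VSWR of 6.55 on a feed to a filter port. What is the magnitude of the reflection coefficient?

|Γ| = (S − 1)/(S + 1) = (6.55 − 1)/(6.55 + 1) = 5.55/7.55

|Γ| ≈ 0.735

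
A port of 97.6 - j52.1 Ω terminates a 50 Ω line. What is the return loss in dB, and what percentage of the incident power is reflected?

RL ≈ 6.92 dB; 20.3% of incident power reflected

Γ = (47.6 − j52.1)/(147.6 − j52.1), |Γ| = 0.451
RL = −20·log₁₀(0.451) = 6.92 dB
P_refl/P_inc = |Γ|² = 0.203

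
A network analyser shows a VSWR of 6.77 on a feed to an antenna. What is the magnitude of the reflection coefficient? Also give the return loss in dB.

|Γ| = (S − 1)/(S + 1) = (6.77 − 1)/(6.77 + 1) = 5.77/7.77
RL = −20·log₁₀|Γ| = −20·log₁₀(0.743)

|Γ| ≈ 0.743; return loss ≈ 2.58 dB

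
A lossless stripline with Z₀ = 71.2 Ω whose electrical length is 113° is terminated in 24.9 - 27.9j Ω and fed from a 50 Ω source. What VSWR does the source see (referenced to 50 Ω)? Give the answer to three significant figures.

VSWR ≈ 4.77

tan(βl) = -2.36
Z_in = Z_0·(Z_L + jZ_0·tanβl)/(Z_0 + jZ_L·tanβl) = 238 + j8 Ω
Γ_s = (Z_in − Z_s)/(Z_in + Z_s) = (188 + j8)/(288 + j8), |Γ_s| = 0.653
VSWR = (1 + |Γ_s|)/(1 − |Γ_s|)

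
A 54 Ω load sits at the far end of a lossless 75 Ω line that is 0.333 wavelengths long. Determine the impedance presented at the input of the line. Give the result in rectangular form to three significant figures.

Z_in ≈ 84.6 − j24.5 Ω

βl = 2π × 0.333 = 120°
tan(βl) = tan(120°) = -1.74
Z_in = Z_0·(Z_L + jZ_0·tanβl)/(Z_0 + jZ_L·tanβl)
     = 75·(54 − j131)/(75 − j94)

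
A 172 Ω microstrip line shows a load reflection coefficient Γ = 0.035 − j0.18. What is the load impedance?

Z_L = Z_0·(1 + Γ)/(1 − Γ) = 172·(1.03 − j0.18)/(0.965 + j0.18)

Z_L ≈ 172 − j64.3 Ω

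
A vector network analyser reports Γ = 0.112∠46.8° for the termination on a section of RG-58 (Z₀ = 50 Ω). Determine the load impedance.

Z_L = Z_0·(1 + Γ)/(1 − Γ) = 50·(1.08 + j0.0816)/(0.923 − j0.0816)

Z_L ≈ 57.5 + j9.5 Ω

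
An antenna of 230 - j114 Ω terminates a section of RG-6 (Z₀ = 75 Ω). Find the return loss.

Γ = (155 − j114)/(305 − j114), |Γ| = 0.591
RL = −20·log₁₀|Γ| = −20·log₁₀(0.591)

RL ≈ 4.57 dB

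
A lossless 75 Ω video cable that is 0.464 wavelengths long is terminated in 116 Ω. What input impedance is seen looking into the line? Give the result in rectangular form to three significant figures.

βl = 2π × 0.464 = 167°
tan(βl) = tan(167°) = -0.23
Z_in = Z_0·(Z_L + jZ_0·tanβl)/(Z_0 + jZ_L·tanβl)
     = 75·(116 − j17.3)/(75 − j26.7)

Z_in ≈ 108 + j21.3 Ω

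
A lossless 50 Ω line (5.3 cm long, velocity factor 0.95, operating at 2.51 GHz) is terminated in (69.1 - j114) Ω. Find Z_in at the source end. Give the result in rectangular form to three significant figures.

Z_in ≈ 205 − j125 Ω

λ = v/f = 0.95·c / 2.51 GHz = 0.114 m
βl = 2π·l/λ = 2π × 0.467 = 168°
tan(βl) = tan(168°) = -0.212
Z_in = Z_0·(Z_L + jZ_0·tanβl)/(Z_0 + jZ_L·tanβl)
     = 50·(69.1 − j125)/(25.8 − j14.6)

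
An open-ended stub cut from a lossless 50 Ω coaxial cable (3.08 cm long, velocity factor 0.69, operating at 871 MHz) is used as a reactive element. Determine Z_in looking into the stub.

Z_in ≈ −j47.2 Ω

λ = v/f = 0.69·c / 871 MHz = 0.238 m
βl = 2π·l/λ = 2π × 0.13 = 46.7°
tan(βl) = 1.06
For an open-ended stub, Z_in = −jZ_0·cot(βl) = −jZ_0/tan(βl)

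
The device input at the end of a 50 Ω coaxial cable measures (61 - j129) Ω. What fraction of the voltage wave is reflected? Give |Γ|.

|Γ| ≈ 0.761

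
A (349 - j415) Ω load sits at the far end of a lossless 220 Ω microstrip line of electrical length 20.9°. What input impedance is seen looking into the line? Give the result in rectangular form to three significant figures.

Z_in ≈ 120 − j235 Ω

tan(βl) = tan(20.9°) = 0.382
Z_in = Z_0·(Z_L + jZ_0·tanβl)/(Z_0 + jZ_L·tanβl)
     = 220·(349 − j331)/(378 + j133)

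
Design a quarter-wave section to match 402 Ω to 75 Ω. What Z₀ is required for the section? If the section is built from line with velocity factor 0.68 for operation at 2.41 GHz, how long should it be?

Z_qwt ≈ 174 Ω; length ≈ 2.12 cm

Z_qwt = √(Z_0·R_L) = √(75 × 402) = √30150
λ = 0.68·c/f = 0.0846 m, so l = λ/4 = 0.0212 m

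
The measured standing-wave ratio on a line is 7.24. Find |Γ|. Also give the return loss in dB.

|Γ| = (S − 1)/(S + 1) = (7.24 − 1)/(7.24 + 1) = 6.24/8.24
RL = −20·log₁₀|Γ| = −20·log₁₀(0.757)

|Γ| ≈ 0.757; return loss ≈ 2.41 dB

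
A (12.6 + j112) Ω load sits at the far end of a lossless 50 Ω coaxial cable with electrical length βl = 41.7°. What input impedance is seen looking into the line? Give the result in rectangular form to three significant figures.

tan(βl) = tan(41.7°) = 0.891
Z_in = Z_0·(Z_L + jZ_0·tanβl)/(Z_0 + jZ_L·tanβl)
     = 50·(12.6 + j157)/(-49.8 + j11.2)

Z_in ≈ 21.7 − j152 Ω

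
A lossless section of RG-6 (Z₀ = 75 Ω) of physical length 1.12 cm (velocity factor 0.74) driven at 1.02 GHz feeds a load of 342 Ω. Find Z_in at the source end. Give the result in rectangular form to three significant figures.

λ = v/f = 0.74·c / 1.02 GHz = 0.218 m
βl = 2π·l/λ = 2π × 0.0515 = 18.5°
tan(βl) = tan(18.5°) = 0.335
Z_in = Z_0·(Z_L + jZ_0·tanβl)/(Z_0 + jZ_L·tanβl)
     = 75·(342 + j25.1)/(75 + j115)

Z_in ≈ 114 − j149 Ω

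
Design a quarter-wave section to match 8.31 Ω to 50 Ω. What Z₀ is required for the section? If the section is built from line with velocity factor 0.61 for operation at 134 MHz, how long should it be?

Z_qwt = √(Z_0·R_L) = √(50 × 8.31) = √415.5
λ = 0.61·c/f = 1.37 m, so l = λ/4 = 0.341 m

Z_qwt ≈ 20.4 Ω; length ≈ 34.1 cm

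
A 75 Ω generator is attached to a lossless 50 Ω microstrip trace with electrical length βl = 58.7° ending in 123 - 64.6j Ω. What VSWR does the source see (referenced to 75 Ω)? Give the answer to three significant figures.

tan(βl) = 1.64
Z_in = Z_0·(Z_L + jZ_0·tanβl)/(Z_0 + jZ_L·tanβl) = 17.4 − j16.9 Ω
Γ_s = (Z_in − Z_s)/(Z_in + Z_s) = (-57.6 − j16.9)/(92.4 − j16.9), |Γ_s| = 0.638
VSWR = (1 + |Γ_s|)/(1 − |Γ_s|)

VSWR ≈ 4.53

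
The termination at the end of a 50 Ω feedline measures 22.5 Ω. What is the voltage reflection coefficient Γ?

Γ = -0.379

Γ = (Z_L − Z_0)/(Z_L + Z_0) = (22.5 − 50)/(22.5 + 50) = -27.5/72.5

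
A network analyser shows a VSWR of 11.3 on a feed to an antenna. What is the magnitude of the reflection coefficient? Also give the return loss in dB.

|Γ| ≈ 0.837; return loss ≈ 1.54 dB

|Γ| = (S − 1)/(S + 1) = (11.3 − 1)/(11.3 + 1) = 10.3/12.3
RL = −20·log₁₀|Γ| = −20·log₁₀(0.837)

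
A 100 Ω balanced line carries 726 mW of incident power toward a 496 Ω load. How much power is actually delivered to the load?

Γ = (496 − 100)/(496 + 100) = 0.664
|Γ|² = 0.441
P_refl = |Γ|²·P_inc = 321 mW, P_del = (1 − |Γ|²)·P_inc = 405 mW

P_delivered ≈ 405 mW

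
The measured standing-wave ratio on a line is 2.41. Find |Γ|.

|Γ| = (S − 1)/(S + 1) = (2.41 − 1)/(2.41 + 1) = 1.41/3.41

|Γ| ≈ 0.413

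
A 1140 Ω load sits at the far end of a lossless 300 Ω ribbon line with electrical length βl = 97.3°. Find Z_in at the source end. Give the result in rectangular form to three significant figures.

tan(βl) = tan(97.3°) = -7.81
Z_in = Z_0·(Z_L + jZ_0·tanβl)/(Z_0 + jZ_L·tanβl)
     = 300·(1140 − j2340)/(300 − j8900)

Z_in ≈ 80.2 + j35.7 Ω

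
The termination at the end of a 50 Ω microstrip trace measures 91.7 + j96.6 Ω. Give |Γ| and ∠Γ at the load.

Γ ≈ 0.614 ∠ 32.4°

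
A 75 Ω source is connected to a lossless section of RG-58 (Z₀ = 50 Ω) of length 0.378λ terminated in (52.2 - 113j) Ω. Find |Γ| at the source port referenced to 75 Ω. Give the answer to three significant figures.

|Γ| ≈ 0.688

βl = 2π × 0.378 = 136°
tan(βl) = -0.963
Z_in = Z_0·(Z_L + jZ_0·tanβl)/(Z_0 + jZ_L·tanβl) = 42 + j101 Ω
Γ_s = (Z_in − Z_s)/(Z_in + Z_s) = (-33 + j101)/(117 + j101), |Γ_s| = 0.688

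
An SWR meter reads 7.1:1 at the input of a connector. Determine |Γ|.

|Γ| = (S − 1)/(S + 1) = (7.1 − 1)/(7.1 + 1) = 6.1/8.1

|Γ| ≈ 0.753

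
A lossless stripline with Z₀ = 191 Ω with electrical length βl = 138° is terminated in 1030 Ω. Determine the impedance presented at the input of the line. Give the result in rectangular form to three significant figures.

Z_in ≈ 75.9 + j196 Ω

tan(βl) = tan(138°) = -0.9
Z_in = Z_0·(Z_L + jZ_0·tanβl)/(Z_0 + jZ_L·tanβl)
     = 191·(1030 − j172)/(191 − j927)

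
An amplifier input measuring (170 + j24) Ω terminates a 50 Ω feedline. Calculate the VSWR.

Γ = (Z_L − Z_0)/(Z_L + Z_0) = (120 + j24)/(220 + j24)
|Γ| = 122/221 = 0.553
VSWR = (1 + |Γ|)/(1 − |Γ|) = 1.55/0.447

VSWR ≈ 3.47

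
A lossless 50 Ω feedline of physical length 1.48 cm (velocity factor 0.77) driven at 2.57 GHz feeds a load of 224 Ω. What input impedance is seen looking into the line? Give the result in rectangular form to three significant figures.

Z_in ≈ 14.8 − j27.7 Ω

λ = v/f = 0.77·c / 2.57 GHz = 0.0899 m
βl = 2π·l/λ = 2π × 0.165 = 59.3°
tan(βl) = tan(59.3°) = 1.68
Z_in = Z_0·(Z_L + jZ_0·tanβl)/(Z_0 + jZ_L·tanβl)
     = 50·(224 + j84.1)/(50 + j377)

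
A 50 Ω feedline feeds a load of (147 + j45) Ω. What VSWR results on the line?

VSWR ≈ 3.25

Γ = (Z_L − Z_0)/(Z_L + Z_0) = (97 + j45)/(197 + j45)
|Γ| = 107/202 = 0.529
VSWR = (1 + |Γ|)/(1 − |Γ|) = 1.53/0.471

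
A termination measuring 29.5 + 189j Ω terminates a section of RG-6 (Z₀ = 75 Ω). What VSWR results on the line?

VSWR ≈ 19

Γ = (Z_L − Z_0)/(Z_L + Z_0) = (-45.5 + j189)/(104.5 + j189)
|Γ| = 194/216 = 0.9
VSWR = (1 + |Γ|)/(1 − |Γ|) = 1.9/0.0999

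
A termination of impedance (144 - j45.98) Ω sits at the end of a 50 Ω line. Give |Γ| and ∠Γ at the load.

Γ = (Z_L − Z_0)/(Z_L + Z_0) = (94 − j45.98)/(194 − j45.98)
|Γ| = 105/199 = 0.525

Γ ≈ 0.525 ∠ -12.7°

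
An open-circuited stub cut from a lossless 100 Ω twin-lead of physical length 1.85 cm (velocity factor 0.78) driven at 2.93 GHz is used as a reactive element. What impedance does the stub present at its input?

λ = v/f = 0.78·c / 2.93 GHz = 0.0799 m
βl = 2π·l/λ = 2π × 0.232 = 83.4°
tan(βl) = 8.63
For an open-circuited stub, Z_in = −jZ_0·cot(βl) = −jZ_0/tan(βl)

Z_in ≈ −j11.6 Ω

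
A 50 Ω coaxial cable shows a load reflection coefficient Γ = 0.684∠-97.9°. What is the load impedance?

Z_L ≈ 16.1 − j40.9 Ω

Z_L = Z_0·(1 + Γ)/(1 − Γ) = 50·(0.906 − j0.678)/(1.09 + j0.678)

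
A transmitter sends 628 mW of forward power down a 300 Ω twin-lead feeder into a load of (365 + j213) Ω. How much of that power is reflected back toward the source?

|Γ| = |(65 + j213)/(665 + j213)| = 0.319
|Γ|² = 0.102
P_refl = |Γ|²·P_inc = 63.9 mW, P_del = (1 − |Γ|²)·P_inc = 564 mW

P_reflected ≈ 63.9 mW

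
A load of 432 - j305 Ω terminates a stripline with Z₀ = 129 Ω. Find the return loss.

Γ = (303 − j305)/(561 − j305), |Γ| = 0.673
RL = −20·log₁₀|Γ| = −20·log₁₀(0.673)

RL ≈ 3.44 dB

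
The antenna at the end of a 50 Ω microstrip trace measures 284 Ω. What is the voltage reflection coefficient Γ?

Γ = (Z_L − Z_0)/(Z_L + Z_0) = (284 − 50)/(284 + 50) = 234/334

Γ = 0.701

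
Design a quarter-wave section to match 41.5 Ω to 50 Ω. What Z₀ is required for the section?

Z_qwt ≈ 45.6 Ω

Z_qwt = √(Z_0·R_L) = √(50 × 41.5) = √2075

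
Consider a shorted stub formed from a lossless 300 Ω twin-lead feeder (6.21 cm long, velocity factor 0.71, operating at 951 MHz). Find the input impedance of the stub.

Z_in ≈ −j1730 Ω

λ = v/f = 0.71·c / 951 MHz = 0.224 m
βl = 2π·l/λ = 2π × 0.277 = 99.8°
tan(βl) = -5.78
For a shorted stub, Z_in = jZ_0·tan(βl)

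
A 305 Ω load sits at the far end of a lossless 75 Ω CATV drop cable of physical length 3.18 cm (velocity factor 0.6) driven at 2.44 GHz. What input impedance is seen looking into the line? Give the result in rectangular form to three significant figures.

λ = v/f = 0.6·c / 2.44 GHz = 0.0738 m
βl = 2π·l/λ = 2π × 0.431 = 155°
tan(βl) = tan(155°) = -0.462
Z_in = Z_0·(Z_L + jZ_0·tanβl)/(Z_0 + jZ_L·tanβl)
     = 75·(305 − j34.7)/(75 − j141)

Z_in ≈ 81.6 + j119 Ω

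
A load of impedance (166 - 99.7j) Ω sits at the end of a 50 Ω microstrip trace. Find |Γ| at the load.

|Γ| ≈ 0.643

Γ = (Z_L − Z_0)/(Z_L + Z_0) = (116 − j99.7)/(216 − j99.7)
|Γ| = 153/238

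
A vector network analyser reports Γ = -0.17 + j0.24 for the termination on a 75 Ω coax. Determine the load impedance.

Z_L ≈ 48 + j25.2 Ω

Z_L = Z_0·(1 + Γ)/(1 − Γ) = 75·(0.83 + j0.24)/(1.17 − j0.24)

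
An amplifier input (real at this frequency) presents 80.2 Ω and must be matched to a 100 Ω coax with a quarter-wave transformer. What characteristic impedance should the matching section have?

Z_qwt ≈ 89.6 Ω

Z_qwt = √(Z_0·R_L) = √(100 × 80.2) = √8020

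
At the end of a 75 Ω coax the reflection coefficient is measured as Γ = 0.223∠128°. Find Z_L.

Z_L ≈ 53.8 + j19.9 Ω

Z_L = Z_0·(1 + Γ)/(1 − Γ) = 75·(0.863 + j0.176)/(1.14 − j0.176)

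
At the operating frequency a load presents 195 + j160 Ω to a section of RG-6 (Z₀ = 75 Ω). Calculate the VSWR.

Γ = (Z_L − Z_0)/(Z_L + Z_0) = (120 + j160)/(270 + j160)
|Γ| = 200/314 = 0.637
VSWR = (1 + |Γ|)/(1 − |Γ|) = 1.64/0.363

VSWR ≈ 4.51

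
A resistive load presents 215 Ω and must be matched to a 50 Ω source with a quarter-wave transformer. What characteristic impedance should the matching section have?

Z_qwt ≈ 104 Ω

Z_qwt = √(Z_0·R_L) = √(50 × 215) = √10750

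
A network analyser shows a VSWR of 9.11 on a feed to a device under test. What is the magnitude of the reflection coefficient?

|Γ| = (S − 1)/(S + 1) = (9.11 − 1)/(9.11 + 1) = 8.11/10.1

|Γ| ≈ 0.802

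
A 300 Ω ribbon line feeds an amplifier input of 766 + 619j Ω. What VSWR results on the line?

Γ = (Z_L − Z_0)/(Z_L + Z_0) = (466 + j619)/(1066 + j619)
|Γ| = 775/1230 = 0.629
VSWR = (1 + |Γ|)/(1 − |Γ|) = 1.63/0.371

VSWR ≈ 4.38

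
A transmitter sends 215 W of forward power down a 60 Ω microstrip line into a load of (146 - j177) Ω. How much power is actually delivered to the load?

|Γ| = |(86 − j177)/(206 − j177)| = 0.725
|Γ|² = 0.525
P_refl = |Γ|²·P_inc = 113 W, P_del = (1 − |Γ|²)·P_inc = 102 W

P_delivered ≈ 102 W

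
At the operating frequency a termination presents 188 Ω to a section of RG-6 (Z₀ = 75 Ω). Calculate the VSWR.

For a purely resistive load, VSWR = R_L/Z_0 or Z_0/R_L (whichever > 1) = 188/75

VSWR ≈ 2.51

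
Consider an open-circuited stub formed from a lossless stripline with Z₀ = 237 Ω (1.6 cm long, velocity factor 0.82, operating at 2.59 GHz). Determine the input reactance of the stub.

X_in ≈ -133 Ω (capacitive)

λ = v/f = 0.82·c / 2.59 GHz = 0.095 m
βl = 2π·l/λ = 2π × 0.168 = 60.6°
tan(βl) = 1.78
For an open-circuited stub, Z_in = −jZ_0·cot(βl) = −jZ_0/tan(βl)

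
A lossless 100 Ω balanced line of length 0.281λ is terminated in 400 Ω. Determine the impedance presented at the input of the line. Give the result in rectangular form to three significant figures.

βl = 2π × 0.281 = 101°
tan(βl) = tan(101°) = -5.07
Z_in = Z_0·(Z_L + jZ_0·tanβl)/(Z_0 + jZ_L·tanβl)
     = 100·(400 − j507)/(100 − j2030)

Z_in ≈ 25.9 + j18.5 Ω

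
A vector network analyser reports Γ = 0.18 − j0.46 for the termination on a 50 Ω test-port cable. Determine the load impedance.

Z_L = Z_0·(1 + Γ)/(1 − Γ) = 50·(1.18 − j0.46)/(0.82 + j0.46)

Z_L ≈ 42.8 − j52 Ω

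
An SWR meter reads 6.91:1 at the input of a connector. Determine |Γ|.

|Γ| = (S − 1)/(S + 1) = (6.91 − 1)/(6.91 + 1) = 5.91/7.91

|Γ| ≈ 0.747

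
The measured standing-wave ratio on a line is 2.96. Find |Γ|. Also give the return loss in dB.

|Γ| = (S − 1)/(S + 1) = (2.96 − 1)/(2.96 + 1) = 1.96/3.96
RL = −20·log₁₀|Γ| = −20·log₁₀(0.495)

|Γ| ≈ 0.495; return loss ≈ 6.11 dB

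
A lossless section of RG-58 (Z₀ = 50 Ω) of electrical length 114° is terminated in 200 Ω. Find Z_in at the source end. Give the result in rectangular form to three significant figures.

Z_in ≈ 14.8 + j20.6 Ω

tan(βl) = tan(114°) = -2.25
Z_in = Z_0·(Z_L + jZ_0·tanβl)/(Z_0 + jZ_L·tanβl)
     = 50·(200 − j112)/(50 − j449)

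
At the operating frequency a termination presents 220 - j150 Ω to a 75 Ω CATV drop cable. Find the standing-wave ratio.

Γ = (Z_L − Z_0)/(Z_L + Z_0) = (145 − j150)/(295 − j150)
|Γ| = 209/331 = 0.63
VSWR = (1 + |Γ|)/(1 − |Γ|) = 1.63/0.37

VSWR ≈ 4.41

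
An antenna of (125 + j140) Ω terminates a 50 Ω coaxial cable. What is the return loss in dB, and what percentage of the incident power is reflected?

RL ≈ 2.99 dB; 50.2% of incident power reflected

Γ = (75 + j140)/(175 + j140), |Γ| = 0.709
RL = −20·log₁₀(0.709) = 2.99 dB
P_refl/P_inc = |Γ|² = 0.502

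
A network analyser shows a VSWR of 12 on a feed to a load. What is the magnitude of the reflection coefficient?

|Γ| ≈ 0.846

|Γ| = (S − 1)/(S + 1) = (12 − 1)/(12 + 1) = 11/13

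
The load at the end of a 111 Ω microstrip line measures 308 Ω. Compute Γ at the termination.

Γ = (Z_L − Z_0)/(Z_L + Z_0) = (308 − 111)/(308 + 111) = 197/419

Γ = 0.47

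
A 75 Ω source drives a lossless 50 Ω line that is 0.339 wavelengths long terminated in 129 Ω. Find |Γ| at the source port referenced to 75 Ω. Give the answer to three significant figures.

βl = 2π × 0.339 = 122°
tan(βl) = -1.6
Z_in = Z_0·(Z_L + jZ_0·tanβl)/(Z_0 + jZ_L·tanβl) = 25.5 + j25.1 Ω
Γ_s = (Z_in − Z_s)/(Z_in + Z_s) = (-49.5 + j25.1)/(100 + j25.1), |Γ_s| = 0.536

|Γ| ≈ 0.536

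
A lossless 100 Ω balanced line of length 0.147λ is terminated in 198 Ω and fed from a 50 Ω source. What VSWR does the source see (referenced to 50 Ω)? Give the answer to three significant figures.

βl = 2π × 0.147 = 52.9°
tan(βl) = 1.32
Z_in = Z_0·(Z_L + jZ_0·tanβl)/(Z_0 + jZ_L·tanβl) = 69.3 − j49.1 Ω
Γ_s = (Z_in − Z_s)/(Z_in + Z_s) = (19.3 − j49.1)/(119 − j49.1), |Γ_s| = 0.409
VSWR = (1 + |Γ_s|)/(1 − |Γ_s|)

VSWR ≈ 2.39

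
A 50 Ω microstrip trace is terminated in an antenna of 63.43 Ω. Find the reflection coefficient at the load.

Γ = (Z_L − Z_0)/(Z_L + Z_0) = (63.43 − 50)/(63.43 + 50) = 13.43/113.4

Γ = 0.118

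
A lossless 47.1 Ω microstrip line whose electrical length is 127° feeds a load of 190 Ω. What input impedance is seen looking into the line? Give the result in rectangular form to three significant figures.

tan(βl) = tan(127°) = -1.33
Z_in = Z_0·(Z_L + jZ_0·tanβl)/(Z_0 + jZ_L·tanβl)
     = 47.1·(190 − j62.5)/(47.1 − j252)

Z_in ≈ 17.7 + j32.2 Ω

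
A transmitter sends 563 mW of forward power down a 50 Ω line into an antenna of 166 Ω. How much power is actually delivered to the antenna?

P_delivered ≈ 401 mW

Γ = (166 − 50)/(166 + 50) = 0.537
|Γ|² = 0.288
P_refl = |Γ|²·P_inc = 162 mW, P_del = (1 − |Γ|²)·P_inc = 401 mW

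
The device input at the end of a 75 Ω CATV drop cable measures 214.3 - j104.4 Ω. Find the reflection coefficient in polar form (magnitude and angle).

Γ ≈ 0.566 ∠ -17°

Γ = (Z_L − Z_0)/(Z_L + Z_0) = (139.3 − j104.4)/(289.3 − j104.4)
|Γ| = 174/308 = 0.566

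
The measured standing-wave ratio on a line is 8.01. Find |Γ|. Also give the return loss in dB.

|Γ| ≈ 0.778; return loss ≈ 2.18 dB

|Γ| = (S − 1)/(S + 1) = (8.01 − 1)/(8.01 + 1) = 7.01/9.01
RL = −20·log₁₀|Γ| = −20·log₁₀(0.778)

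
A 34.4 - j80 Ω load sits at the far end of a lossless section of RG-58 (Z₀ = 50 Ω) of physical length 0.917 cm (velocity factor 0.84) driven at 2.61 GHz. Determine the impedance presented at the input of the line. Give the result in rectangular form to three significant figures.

λ = v/f = 0.84·c / 2.61 GHz = 0.0966 m
βl = 2π·l/λ = 2π × 0.095 = 34.2°
tan(βl) = tan(34.2°) = 0.679
Z_in = Z_0·(Z_L + jZ_0·tanβl)/(Z_0 + jZ_L·tanβl)
     = 50·(34.4 − j46)/(104 + j23.4)

Z_in ≈ 11 − j24.5 Ω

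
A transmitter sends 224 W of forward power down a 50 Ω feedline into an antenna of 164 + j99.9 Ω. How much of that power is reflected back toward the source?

P_reflected ≈ 92.3 W

|Γ| = |(114 + j99.9)/(214 + j99.9)| = 0.642
|Γ|² = 0.412
P_refl = |Γ|²·P_inc = 92.3 W, P_del = (1 − |Γ|²)·P_inc = 132 W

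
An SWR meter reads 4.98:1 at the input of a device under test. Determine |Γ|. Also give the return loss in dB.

|Γ| ≈ 0.666; return loss ≈ 3.54 dB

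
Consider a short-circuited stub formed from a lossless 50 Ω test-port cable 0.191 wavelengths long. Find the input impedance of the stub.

βl = 2π × 0.191 = 68.8°
tan(βl) = 2.57
For a short-circuited stub, Z_in = jZ_0·tan(βl)

Z_in ≈ +j129 Ω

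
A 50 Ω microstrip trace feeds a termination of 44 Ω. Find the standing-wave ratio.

VSWR ≈ 1.14

For a purely resistive load, VSWR = R_L/Z_0 or Z_0/R_L (whichever > 1) = 50/44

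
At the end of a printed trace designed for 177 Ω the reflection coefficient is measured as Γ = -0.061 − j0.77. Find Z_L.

Z_L ≈ 41.5 − j159 Ω

Z_L = Z_0·(1 + Γ)/(1 − Γ) = 177·(0.939 − j0.77)/(1.06 + j0.77)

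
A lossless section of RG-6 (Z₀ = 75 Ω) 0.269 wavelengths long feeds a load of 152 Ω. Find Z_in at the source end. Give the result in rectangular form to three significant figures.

Z_in ≈ 37.4 + j6.78 Ω

βl = 2π × 0.269 = 96.8°
tan(βl) = tan(96.8°) = -8.34
Z_in = Z_0·(Z_L + jZ_0·tanβl)/(Z_0 + jZ_L·tanβl)
     = 75·(152 − j625)/(75 − j1270)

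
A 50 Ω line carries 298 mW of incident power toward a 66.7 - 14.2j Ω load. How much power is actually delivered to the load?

P_delivered ≈ 288 mW

|Γ| = |(16.7 − j14.2)/(116.7 − j14.2)| = 0.186
|Γ|² = 0.0348
P_refl = |Γ|²·P_inc = 10.4 mW, P_del = (1 − |Γ|²)·P_inc = 288 mW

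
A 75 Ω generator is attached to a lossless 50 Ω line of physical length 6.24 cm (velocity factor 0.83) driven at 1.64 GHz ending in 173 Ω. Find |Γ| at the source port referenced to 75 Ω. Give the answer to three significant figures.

λ = v/f = 0.83·c / 1.64 GHz = 0.152 m
βl = 2π·l/λ = 2π × 0.411 = 148°
tan(βl) = -0.626
Z_in = Z_0·(Z_L + jZ_0·tanβl)/(Z_0 + jZ_L·tanβl) = 42.3 + j60.3 Ω
Γ_s = (Z_in − Z_s)/(Z_in + Z_s) = (-32.7 + j60.3)/(117 + j60.3), |Γ_s| = 0.52

|Γ| ≈ 0.52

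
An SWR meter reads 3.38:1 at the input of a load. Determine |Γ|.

|Γ| ≈ 0.543

|Γ| = (S − 1)/(S + 1) = (3.38 − 1)/(3.38 + 1) = 2.38/4.38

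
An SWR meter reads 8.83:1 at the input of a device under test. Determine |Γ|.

|Γ| ≈ 0.797

|Γ| = (S − 1)/(S + 1) = (8.83 − 1)/(8.83 + 1) = 7.83/9.83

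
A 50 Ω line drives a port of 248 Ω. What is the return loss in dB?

RL ≈ 3.55 dB

Γ = (248 − 50)/(248 + 50) = 0.664
RL = −20·log₁₀|Γ| = −20·log₁₀(0.664)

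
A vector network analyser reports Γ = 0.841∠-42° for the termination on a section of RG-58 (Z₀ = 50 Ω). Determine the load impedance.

Z_L ≈ 32 − j123 Ω

Z_L = Z_0·(1 + Γ)/(1 − Γ) = 50·(1.62 − j0.563)/(0.375 + j0.563)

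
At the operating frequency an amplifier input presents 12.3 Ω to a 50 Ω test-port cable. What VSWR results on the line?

For a purely resistive load, VSWR = R_L/Z_0 or Z_0/R_L (whichever > 1) = 50/12.3

VSWR ≈ 4.07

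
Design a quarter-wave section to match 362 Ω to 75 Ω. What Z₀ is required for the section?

Z_qwt ≈ 165 Ω

Z_qwt = √(Z_0·R_L) = √(75 × 362) = √27150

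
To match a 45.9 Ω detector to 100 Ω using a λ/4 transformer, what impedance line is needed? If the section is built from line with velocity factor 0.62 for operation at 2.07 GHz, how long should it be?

Z_qwt ≈ 67.7 Ω; length ≈ 2.25 cm

Z_qwt = √(Z_0·R_L) = √(100 × 45.9) = √4590
λ = 0.62·c/f = 0.0899 m, so l = λ/4 = 0.0225 m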